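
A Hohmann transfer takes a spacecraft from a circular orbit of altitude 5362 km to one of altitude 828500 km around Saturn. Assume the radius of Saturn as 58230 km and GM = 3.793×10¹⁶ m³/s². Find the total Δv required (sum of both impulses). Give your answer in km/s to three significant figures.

r₁ = 58230 + 5362 = 63592 km = 6.3592×10⁷ m.
r₂ = 58230 + 828500 = 886730 km = 8.8673×10⁸ m.
Transfer ellipse a_t = (r₁ + r₂)/2 = 4.752×10⁸ m.
At r₁: circular v_c1 = √(μ/r₁) = 24420 m/s; transfer-perikrone v_p = √[μ(2/r₁ − 1/a_t)] = 33360 m/s.
Δv₁ = v_p − v_c1 = 8941 m/s.
At r₂: circular v_c2 = √(μ/r₂) = 6540 m/s; transfer-apokrone v_a = √[μ(2/r₂ − 1/a_t)] = 2393 m/s.
Δv₂ = v_c2 − v_a = 4148 m/s.
Total Δv = Δv₁ + Δv₂ = 13090 m/s = 13.09 km/s.

Δv_total ≈ 13.1 km/s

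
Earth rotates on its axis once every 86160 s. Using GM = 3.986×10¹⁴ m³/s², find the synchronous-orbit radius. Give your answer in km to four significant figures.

r_sync ≈ 42160 km

A synchronous orbit has period T, so by Kepler's third law a = (μT²/4π²)^(1/3).
μT²/4π² = 3.986×10¹⁴ × (8.616×10⁴)² / 39.48 = 7.495×10²² m³.
a = 4.216×10⁷ m = 42163 km.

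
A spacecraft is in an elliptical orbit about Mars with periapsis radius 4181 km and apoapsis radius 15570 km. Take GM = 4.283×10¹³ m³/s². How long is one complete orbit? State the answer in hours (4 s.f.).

T ≈ 8.276 hours

Semi-major axis a = (r_p + r_a)/2 = (4181.0 + 15570)/2 = 9875.5 km = 9.876×10⁶ m.
By Kepler's third law T = 2π√(a³/μ) = 2π × 4.742×10³ = 2.980×10⁴ s.
= 8.276 hours.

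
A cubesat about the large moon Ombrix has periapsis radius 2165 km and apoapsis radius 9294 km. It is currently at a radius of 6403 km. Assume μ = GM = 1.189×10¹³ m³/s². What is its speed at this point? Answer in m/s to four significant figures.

Semi-major axis a = (r_p + r_a)/2 = 5729.5 km = 5.730×10⁶ m.
Vis-viva: v² = μ(2/r − 1/a) = 1.189×10¹³ × (3.124×10⁻⁷ − 1.745×10⁻⁷) = 1.639×10⁶ m²/s².
v = 1280 m/s.

v ≈ 1280 m/s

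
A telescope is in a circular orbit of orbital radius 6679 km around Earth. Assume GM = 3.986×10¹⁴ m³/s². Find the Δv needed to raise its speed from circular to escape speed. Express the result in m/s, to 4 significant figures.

Δv ≈ 3200 m/s

r = 6679 km = 6.679×10⁶ m.
Circular speed v_c = √(μ/r) = 7725 m/s.
Escape speed v_esc = √(2μ/r) = √2 × v_c = 10930 m/s.
Δv = v_esc − v_c = 3200 m/s.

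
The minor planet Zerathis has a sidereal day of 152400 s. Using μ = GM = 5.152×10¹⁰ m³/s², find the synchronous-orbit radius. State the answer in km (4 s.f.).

r_sync ≈ 3118 km

A synchronous orbit has period T, so by Kepler's third law a = (μT²/4π²)^(1/3).
μT²/4π² = 5.152×10¹⁰ × (1.524×10⁵)² / 39.48 = 3.031×10¹⁹ m³.
a = 3.118×10⁶ m = 3117.9 km.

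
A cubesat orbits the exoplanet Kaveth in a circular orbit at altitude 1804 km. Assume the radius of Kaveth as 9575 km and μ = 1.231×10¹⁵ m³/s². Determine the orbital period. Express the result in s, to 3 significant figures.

T ≈ 6870 s

r = 9575 + 1804 = 11379 km = 1.1379×10⁷ m.
Kepler's third law: T = 2π√(r³/μ) = 2π√((1.138×10⁷)³ / 1.231×10¹⁵).
r³/μ = 1.197×10⁶ s², so T = 2π × 1.094×10³ = 6.874×10³ s.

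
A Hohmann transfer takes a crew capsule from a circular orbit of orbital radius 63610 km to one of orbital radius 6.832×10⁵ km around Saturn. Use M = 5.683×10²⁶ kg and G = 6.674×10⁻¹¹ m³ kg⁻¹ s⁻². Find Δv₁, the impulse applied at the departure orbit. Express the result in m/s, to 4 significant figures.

μ = GM = 6.674×10⁻¹¹ × 5.683×10²⁶ = 3.793×10¹⁶ m³/s².
r₁ = 63610 km = 6.361×10⁷ m.
r₂ = 6.832×10⁵ km = 6.832×10⁸ m.
Transfer ellipse a_t = (r₁ + r₂)/2 = 3.734×10⁸ m.
At r₁: circular v_c1 = √(μ/r₁) = 24420 m/s; transfer-perikrone v_p = √[μ(2/r₁ − 1/a_t)] = 33030 m/s.
Δv₁ = v_p − v_c1 = 8611 m/s.

Δv ≈ 8611 m/s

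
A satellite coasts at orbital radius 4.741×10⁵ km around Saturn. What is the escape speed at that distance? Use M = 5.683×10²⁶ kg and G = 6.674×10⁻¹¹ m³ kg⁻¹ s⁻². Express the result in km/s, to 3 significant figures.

μ = GM = 6.674×10⁻¹¹ × 5.683×10²⁶ = 3.793×10¹⁶ m³/s².
r = 4.741×10⁵ km = 4.741×10⁸ m.
Escape speed v_esc = √(2μ/r) = √(2 × 3.793×10¹⁶ / 4.741×10⁸) = √(1.600×10⁸) = 12650 m/s.
= 12.65 km/s.

v_esc ≈ 12.6 km/s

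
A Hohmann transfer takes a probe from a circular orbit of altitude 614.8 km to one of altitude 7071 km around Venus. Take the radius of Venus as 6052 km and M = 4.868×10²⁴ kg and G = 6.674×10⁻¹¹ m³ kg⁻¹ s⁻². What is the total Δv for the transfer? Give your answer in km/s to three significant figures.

μ = GM = 6.674×10⁻¹¹ × 4.868×10²⁴ = 3.249×10¹⁴ m³/s².
r₁ = 6052 + 614.8 = 6666.8 km = 6.6668×10⁶ m.
r₂ = 6052 + 7071 = 13123 km = 1.3123×10⁷ m.
Transfer ellipse a_t = (r₁ + r₂)/2 = 9.895×10⁶ m.
At r₁: circular v_c1 = √(μ/r₁) = 6981 m/s; transfer-periapsis v_p = √[μ(2/r₁ − 1/a_t)] = 8039 m/s.
Δv₁ = v_p − v_c1 = 1058 m/s.
At r₂: circular v_c2 = √(μ/r₂) = 4976 m/s; transfer-apoapsis v_a = √[μ(2/r₂ − 1/a_t)] = 4084 m/s.
Δv₂ = v_c2 − v_a = 891.5 m/s.
Total Δv = Δv₁ + Δv₂ = 1950 m/s = 1.950 km/s.

Δv_total ≈ 1.95 km/s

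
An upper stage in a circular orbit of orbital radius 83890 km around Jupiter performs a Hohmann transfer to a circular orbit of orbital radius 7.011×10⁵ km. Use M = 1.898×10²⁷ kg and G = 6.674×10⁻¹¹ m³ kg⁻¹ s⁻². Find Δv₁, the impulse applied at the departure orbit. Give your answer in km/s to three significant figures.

μ = GM = 6.674×10⁻¹¹ × 1.898×10²⁷ = 1.267×10¹⁷ m³/s².
r₁ = 83890 km = 8.389×10⁷ m.
r₂ = 7.011×10⁵ km = 7.011×10⁸ m.
Transfer ellipse a_t = (r₁ + r₂)/2 = 3.925×10⁸ m.
At r₁: circular v_c1 = √(μ/r₁) = 38860 m/s; transfer-perijove v_p = √[μ(2/r₁ − 1/a_t)] = 51930 m/s.
Δv₁ = v_p − v_c1 = 13080 m/s.
= 13.08 km/s.

Δv ≈ 13.1 km/s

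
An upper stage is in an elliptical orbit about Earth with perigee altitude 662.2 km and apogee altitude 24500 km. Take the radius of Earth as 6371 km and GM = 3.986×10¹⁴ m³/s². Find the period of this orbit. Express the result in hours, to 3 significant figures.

r_p = 6371 + 662.2 = 7033.2 km = 7.0332×10⁶ m.
r_a = 6371 + 24500 = 30871 km = 3.0871×10⁷ m.
Semi-major axis a = (r_p + r_a)/2 = (7033.2 + 30871)/2 = 18952 km = 1.895×10⁷ m.
By Kepler's third law T = 2π√(a³/μ) = 2π × 4.133×10³ = 2.597×10⁴ s.
= 7.213 hours.

T ≈ 7.21 hours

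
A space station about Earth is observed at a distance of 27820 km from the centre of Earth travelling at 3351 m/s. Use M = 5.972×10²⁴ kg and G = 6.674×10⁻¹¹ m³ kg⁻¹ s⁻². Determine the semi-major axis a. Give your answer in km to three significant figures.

a ≈ 22900 km

μ = GM = 6.674×10⁻¹¹ × 5.972×10²⁴ = 3.986×10¹⁴ m³/s².
r = 2.782×10⁷ m.
Specific orbital energy ε = v²/2 − μ/r = (3351)²/2 − 3.986×10¹⁴/2.782×10⁷ = -8.712×10⁶ J/kg.
Since ε = −μ/(2a), a = −μ/(2ε) = 2.287×10⁷ m = 22874 km.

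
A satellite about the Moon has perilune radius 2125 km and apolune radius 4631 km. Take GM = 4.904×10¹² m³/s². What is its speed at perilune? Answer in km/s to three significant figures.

v ≈ 1.78 km/s

Semi-major axis a = (r_p + r_a)/2 = 3378.0 km = 3.378×10⁶ m.
Vis-viva: v² = μ(2/r − 1/a) = 4.904×10¹² × (9.412×10⁻⁷ − 2.960×10⁻⁷) = 3.164×10⁶ m²/s².
v = 1779 m/s = 1.779 km/s.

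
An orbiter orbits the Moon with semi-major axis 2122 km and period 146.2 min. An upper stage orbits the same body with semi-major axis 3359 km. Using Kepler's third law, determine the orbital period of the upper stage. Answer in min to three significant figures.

Kepler's third law: T² ∝ a³, so T₂ = T₁ (a₂/a₁)^(3/2).
a₂/a₁ = 1.583, (a₂/a₁)^(3/2) = 1.992.
T₂ = 146.2 × 1.992 = 291.2 min.

T₂ ≈ 291 min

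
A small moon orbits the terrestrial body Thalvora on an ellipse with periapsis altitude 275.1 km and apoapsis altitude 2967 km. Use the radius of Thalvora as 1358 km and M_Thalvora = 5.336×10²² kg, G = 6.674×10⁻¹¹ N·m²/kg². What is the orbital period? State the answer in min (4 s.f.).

μ = GM = 6.674×10⁻¹¹ × 5.336×10²² = 3.561×10¹² m³/s².
r_p = 1358 + 275.1 = 1633.1 km = 1.6331×10⁶ m.
r_a = 1358 + 2967 = 4325.0 km = 4.3250×10⁶ m.
Semi-major axis a = (r_p + r_a)/2 = (1633.1 + 4325.0)/2 = 2979.1 km = 2.979×10⁶ m.
By Kepler's third law T = 2π√(a³/μ) = 2π × 2.725×10³ = 1.712×10⁴ s.
= 285.3 min.

T ≈ 285.3 min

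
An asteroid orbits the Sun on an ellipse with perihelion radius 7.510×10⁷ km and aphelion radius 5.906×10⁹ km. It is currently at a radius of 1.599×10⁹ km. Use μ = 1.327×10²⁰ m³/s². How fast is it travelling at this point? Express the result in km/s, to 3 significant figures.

v ≈ 11.0 km/s

Semi-major axis a = (r_p + r_a)/2 = 2.9906×10⁹ km = 2.991×10¹² m.
Vis-viva: v² = μ(2/r − 1/a) = 1.327×10²⁰ × (1.251×10⁻¹² − 3.344×10⁻¹³) = 1.216×10⁸ m²/s².
v = 11030 m/s = 11.03 km/s.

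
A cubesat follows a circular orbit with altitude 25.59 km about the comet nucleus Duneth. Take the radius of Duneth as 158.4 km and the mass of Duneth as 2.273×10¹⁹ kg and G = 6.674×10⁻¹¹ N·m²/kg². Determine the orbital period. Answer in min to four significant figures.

T ≈ 212.2 min

μ = GM = 6.674×10⁻¹¹ × 2.273×10¹⁹ = 1.517×10⁹ m³/s².
r = 158.4 + 25.59 = 183.99 km = 1.8399×10⁵ m.
Kepler's third law: T = 2π√(r³/μ) = 2π√((1.840×10⁵)³ / 1.517×10⁹).
r³/μ = 4.106×10⁶ s², so T = 2π × 2.026×10³ = 1.273×10⁴ s.
Converting: 1.273×10⁴ s ÷ 60.00 = 212.2 min.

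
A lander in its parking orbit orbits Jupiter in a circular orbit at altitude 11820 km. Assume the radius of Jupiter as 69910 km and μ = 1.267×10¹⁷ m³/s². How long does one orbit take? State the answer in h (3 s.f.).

r = 69910 + 11820 = 81730 km = 8.1730×10⁷ m.
Kepler's third law: T = 2π√(r³/μ) = 2π√((8.173×10⁷)³ / 1.267×10¹⁷).
r³/μ = 4.309×10⁶ s², so T = 2π × 2.076×10³ = 1.304×10⁴ s.
Converting: 1.304×10⁴ s ÷ 3600 = 3.623 h.

T ≈ 3.62 h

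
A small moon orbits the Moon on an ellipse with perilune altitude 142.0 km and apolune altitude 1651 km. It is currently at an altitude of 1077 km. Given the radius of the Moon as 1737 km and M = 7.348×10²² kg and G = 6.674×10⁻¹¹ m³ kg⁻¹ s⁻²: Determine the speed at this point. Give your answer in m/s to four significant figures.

v ≈ 1274 m/s

μ = GM = 6.674×10⁻¹¹ × 7.348×10²² = 4.904×10¹² m³/s².
r_p = 1737 + 142.0 = 1879.0 km = 1.8790×10⁶ m.
r_a = 1737 + 1651 = 3388.0 km = 3.3880×10⁶ m.
r = 1737 + 1077 = 2814.0 km = 2.814×10⁶ m.
Semi-major axis a = (r_p + r_a)/2 = 2633.5 km = 2.634×10⁶ m.
Vis-viva: v² = μ(2/r − 1/a) = 4.904×10¹² × (7.107×10⁻⁷ − 3.797×10⁻⁷) = 1.623×10⁶ m²/s².
v = 1274 m/s.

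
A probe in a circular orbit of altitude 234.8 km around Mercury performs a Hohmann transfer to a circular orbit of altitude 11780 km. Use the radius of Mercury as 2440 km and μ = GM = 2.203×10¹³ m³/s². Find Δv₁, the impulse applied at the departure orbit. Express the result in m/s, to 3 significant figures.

Δv ≈ 854 m/s

r₁ = 2440 + 234.8 = 2674.8 km = 2.6748×10⁶ m.
r₂ = 2440 + 11780 = 14220 km = 1.4220×10⁷ m.
Transfer ellipse a_t = (r₁ + r₂)/2 = 8.447×10⁶ m.
At r₁: circular v_c1 = √(μ/r₁) = 2870 m/s; transfer-periherm v_p = √[μ(2/r₁ − 1/a_t)] = 3723 m/s.
Δv₁ = v_p − v_c1 = 853.6 m/s.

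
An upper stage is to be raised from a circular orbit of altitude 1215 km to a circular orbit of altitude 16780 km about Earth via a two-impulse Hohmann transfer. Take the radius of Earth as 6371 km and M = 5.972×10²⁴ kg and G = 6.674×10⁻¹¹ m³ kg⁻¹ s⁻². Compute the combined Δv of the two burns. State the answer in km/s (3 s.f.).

μ = GM = 6.674×10⁻¹¹ × 5.972×10²⁴ = 3.986×10¹⁴ m³/s².
r₁ = 6371 + 1215 = 7586.0 km = 7.5860×10⁶ m.
r₂ = 6371 + 16780 = 23151 km = 2.3151×10⁷ m.
Transfer ellipse a_t = (r₁ + r₂)/2 = 1.537×10⁷ m.
At r₁: circular v_c1 = √(μ/r₁) = 7248 m/s; transfer-perigee v_p = √[μ(2/r₁ − 1/a_t)] = 8896 m/s.
Δv₁ = v_p − v_c1 = 1648 m/s.
At r₂: circular v_c2 = √(μ/r₂) = 4149 m/s; transfer-apogee v_a = √[μ(2/r₂ − 1/a_t)] = 2915 m/s.
Δv₂ = v_c2 − v_a = 1234 m/s.
Total Δv = Δv₁ + Δv₂ = 2882 m/s = 2.882 km/s.

Δv_total ≈ 2.88 km/s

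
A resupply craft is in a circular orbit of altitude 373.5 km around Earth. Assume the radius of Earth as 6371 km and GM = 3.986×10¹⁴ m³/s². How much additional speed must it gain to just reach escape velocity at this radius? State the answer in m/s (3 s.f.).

Δv ≈ 3180 m/s

r = 6371 + 373.5 = 6744.5 km = 6.7445×10⁶ m.
Circular speed v_c = √(μ/r) = 7688 m/s.
Escape speed v_esc = √(2μ/r) = √2 × v_c = 10870 m/s.
Δv = v_esc − v_c = 3184 m/s.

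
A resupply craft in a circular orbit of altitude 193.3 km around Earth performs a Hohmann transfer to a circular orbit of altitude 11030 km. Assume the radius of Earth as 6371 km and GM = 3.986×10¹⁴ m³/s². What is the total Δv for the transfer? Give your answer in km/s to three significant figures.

r₁ = 6371 + 193.3 = 6564.3 km = 6.5643×10⁶ m.
r₂ = 6371 + 11030 = 17401 km = 1.7401×10⁷ m.
Transfer ellipse a_t = (r₁ + r₂)/2 = 1.198×10⁷ m.
At r₁: circular v_c1 = √(μ/r₁) = 7792 m/s; transfer-perigee v_p = √[μ(2/r₁ − 1/a_t)] = 9390 m/s.
Δv₁ = v_p − v_c1 = 1598 m/s.
At r₂: circular v_c2 = √(μ/r₂) = 4786 m/s; transfer-apogee v_a = √[μ(2/r₂ − 1/a_t)] = 3542 m/s.
Δv₂ = v_c2 − v_a = 1244 m/s.
Total Δv = Δv₁ + Δv₂ = 2842 m/s = 2.842 km/s.

Δv_total ≈ 2.84 km/s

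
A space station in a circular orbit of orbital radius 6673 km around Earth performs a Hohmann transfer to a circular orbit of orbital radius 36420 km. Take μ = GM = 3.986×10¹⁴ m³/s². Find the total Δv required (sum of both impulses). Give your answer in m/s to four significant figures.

Δv_total ≈ 3787 m/s

r₁ = 6673 km = 6.673×10⁶ m.
r₂ = 36420 km = 3.642×10⁷ m.
Transfer ellipse a_t = (r₁ + r₂)/2 = 2.155×10⁷ m.
At r₁: circular v_c1 = √(μ/r₁) = 7729 m/s; transfer-perigee v_p = √[μ(2/r₁ − 1/a_t)] = 10050 m/s.
Δv₁ = v_p − v_c1 = 2320 m/s.
At r₂: circular v_c2 = √(μ/r₂) = 3308 m/s; transfer-apogee v_a = √[μ(2/r₂ − 1/a_t)] = 1841 m/s.
Δv₂ = v_c2 − v_a = 1467 m/s.
Total Δv = Δv₁ + Δv₂ = 3787 m/s.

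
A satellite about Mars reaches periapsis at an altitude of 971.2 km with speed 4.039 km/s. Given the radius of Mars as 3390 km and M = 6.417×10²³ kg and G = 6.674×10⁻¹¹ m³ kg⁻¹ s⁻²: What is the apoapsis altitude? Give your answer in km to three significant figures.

apoapsis altitude ≈ 18000 km

μ = GM = 6.674×10⁻¹¹ × 6.417×10²³ = 4.283×10¹³ m³/s².
r_p = 3390 + 971.2 = 4361.2 km = 4.361×10⁶ m.
Specific energy ε = v²/2 − μ/r = -1.663×10⁶ J/kg, so a = −μ/(2ε) = 1.287×10⁷ m.
The apsides satisfy r_p + r_a = 2a, so the apoapsis radius is 2a − r_p = 2.139×10⁷ m = 21388 km.
Apoapsis altitude = 21388 − 3390 = 17998 km.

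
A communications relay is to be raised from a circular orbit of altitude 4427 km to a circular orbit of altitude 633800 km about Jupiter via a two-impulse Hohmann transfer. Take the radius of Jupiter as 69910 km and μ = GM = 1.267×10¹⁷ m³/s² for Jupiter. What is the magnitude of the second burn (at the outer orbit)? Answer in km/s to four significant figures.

Δv ≈ 7.553 km/s

r₁ = 69910 + 4427 = 74337 km = 7.4337×10⁷ m.
r₂ = 69910 + 633800 = 703710 km = 7.0371×10⁸ m.
Transfer ellipse a_t = (r₁ + r₂)/2 = 3.890×10⁸ m.
At r₁: circular v_c1 = √(μ/r₁) = 41280 m/s; transfer-perijove v_p = √[μ(2/r₁ − 1/a_t)] = 55530 m/s.
At r₂: circular v_c2 = √(μ/r₂) = 13420 m/s; transfer-apojove v_a = √[μ(2/r₂ − 1/a_t)] = 5866 m/s.
Δv₂ = v_c2 − v_a = 7553 m/s.
= 7.553 km/s.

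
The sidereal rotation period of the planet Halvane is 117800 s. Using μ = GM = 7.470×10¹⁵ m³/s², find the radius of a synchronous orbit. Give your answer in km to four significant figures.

r_sync ≈ 1.380×10⁵ km

A synchronous orbit has period T, so by Kepler's third law a = (μT²/4π²)^(1/3).
μT²/4π² = 7.470×10¹⁵ × (1.178×10⁵)² / 39.48 = 2.626×10²⁴ m³.
a = 1.380×10⁸ m = 1.3796×10⁵ km.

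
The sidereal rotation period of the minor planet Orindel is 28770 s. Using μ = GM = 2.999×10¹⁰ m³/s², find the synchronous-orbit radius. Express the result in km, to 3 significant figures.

r_sync ≈ 857 km

A synchronous orbit has period T, so by Kepler's third law a = (μT²/4π²)^(1/3).
μT²/4π² = 2.999×10¹⁰ × (2.877×10⁴)² / 39.48 = 6.288×10¹⁷ m³.
a = 8.567×10⁵ m = 856.71 km.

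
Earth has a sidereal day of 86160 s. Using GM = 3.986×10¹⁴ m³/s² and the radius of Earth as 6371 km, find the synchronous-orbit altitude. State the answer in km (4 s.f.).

h_sync ≈ 35790 km

A synchronous orbit has period T, so by Kepler's third law a = (μT²/4π²)^(1/3).
μT²/4π² = 3.986×10¹⁴ × (8.616×10⁴)² / 39.48 = 7.495×10²² m³.
a = 4.216×10⁷ m = 42163 km.
Altitude h = a − R = 42163 − 6371 = 35792 km.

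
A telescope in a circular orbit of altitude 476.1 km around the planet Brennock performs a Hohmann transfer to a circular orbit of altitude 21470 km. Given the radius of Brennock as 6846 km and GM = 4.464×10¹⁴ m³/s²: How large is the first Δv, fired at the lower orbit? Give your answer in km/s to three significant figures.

r₁ = 6846 + 476.1 = 7322.1 km = 7.3221×10⁶ m.
r₂ = 6846 + 21470 = 28316 km = 2.8316×10⁷ m.
Transfer ellipse a_t = (r₁ + r₂)/2 = 1.782×10⁷ m.
At r₁: circular v_c1 = √(μ/r₁) = 7808 m/s; transfer-periapsis v_p = √[μ(2/r₁ − 1/a_t)] = 9843 m/s.
Δv₁ = v_p − v_c1 = 2035 m/s.
= 2.035 km/s.

Δv ≈ 2.03 km/s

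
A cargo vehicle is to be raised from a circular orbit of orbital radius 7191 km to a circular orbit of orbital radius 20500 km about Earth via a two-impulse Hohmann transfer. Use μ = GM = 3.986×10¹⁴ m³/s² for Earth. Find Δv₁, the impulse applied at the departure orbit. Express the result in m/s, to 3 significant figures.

Δv ≈ 1610 m/s

r₁ = 7191 km = 7.191×10⁶ m.
r₂ = 20500 km = 2.050×10⁷ m.
Transfer ellipse a_t = (r₁ + r₂)/2 = 1.385×10⁷ m.
At r₁: circular v_c1 = √(μ/r₁) = 7445 m/s; transfer-perigee v_p = √[μ(2/r₁ − 1/a_t)] = 9059 m/s.
Δv₁ = v_p − v_c1 = 1614 m/s.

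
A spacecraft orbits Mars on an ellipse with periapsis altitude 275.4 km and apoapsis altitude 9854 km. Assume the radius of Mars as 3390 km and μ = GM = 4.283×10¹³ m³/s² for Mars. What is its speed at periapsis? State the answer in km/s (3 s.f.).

r_p = 3390 + 275.4 = 3665.4 km = 3.6654×10⁶ m.
r_a = 3390 + 9854 = 13244 km = 1.3244×10⁷ m.
Semi-major axis a = (r_p + r_a)/2 = 8454.7 km = 8.455×10⁶ m.
Vis-viva: v² = μ(2/r − 1/a) = 4.283×10¹³ × (5.456×10⁻⁷ − 1.183×10⁻⁷) = 1.830×10⁷ m²/s².
v = 4278 m/s = 4.278 km/s.

v ≈ 4.28 km/s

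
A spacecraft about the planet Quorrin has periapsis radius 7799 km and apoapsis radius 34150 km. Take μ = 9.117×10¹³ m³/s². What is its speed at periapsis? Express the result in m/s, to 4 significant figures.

Semi-major axis a = (r_p + r_a)/2 = 20974 km = 2.097×10⁷ m.
Vis-viva: v² = μ(2/r − 1/a) = 9.117×10¹³ × (2.564×10⁻⁷ − 4.768×10⁻⁸) = 1.903×10⁷ m²/s².
v = 4363 m/s.

v ≈ 4363 m/s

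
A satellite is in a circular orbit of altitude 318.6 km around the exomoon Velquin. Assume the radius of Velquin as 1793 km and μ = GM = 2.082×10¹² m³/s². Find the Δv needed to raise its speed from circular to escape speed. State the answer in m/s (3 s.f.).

Δv ≈ 411 m/s

r = 1793 + 318.6 = 2111.6 km = 2.1116×10⁶ m.
Circular speed v_c = √(μ/r) = 993.0 m/s.
Escape speed v_esc = √(2μ/r) = √2 × v_c = 1404 m/s.
Δv = v_esc − v_c = 411.3 m/s.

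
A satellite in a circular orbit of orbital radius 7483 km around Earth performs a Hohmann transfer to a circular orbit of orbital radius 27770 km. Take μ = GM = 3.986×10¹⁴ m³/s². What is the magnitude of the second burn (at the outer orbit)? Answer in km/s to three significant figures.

Δv ≈ 1.32 km/s

r₁ = 7483 km = 7.483×10⁶ m.
r₂ = 27770 km = 2.777×10⁷ m.
Transfer ellipse a_t = (r₁ + r₂)/2 = 1.763×10⁷ m.
At r₁: circular v_c1 = √(μ/r₁) = 7298 m/s; transfer-perigee v_p = √[μ(2/r₁ − 1/a_t)] = 9161 m/s.
At r₂: circular v_c2 = √(μ/r₂) = 3789 m/s; transfer-apogee v_a = √[μ(2/r₂ − 1/a_t)] = 2469 m/s.
Δv₂ = v_c2 − v_a = 1320 m/s.
= 1.320 km/s.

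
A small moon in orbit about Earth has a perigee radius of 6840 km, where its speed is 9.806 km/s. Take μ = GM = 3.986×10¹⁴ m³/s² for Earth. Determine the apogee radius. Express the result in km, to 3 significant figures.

apogee radius ≈ 32300 km

r_p = 6.840×10⁶ m.
Specific energy ε = v²/2 − μ/r = -1.020×10⁷ J/kg, so a = −μ/(2ε) = 1.955×10⁷ m.
The apsides satisfy r_p + r_a = 2a, so the apogee radius is 2a − r_p = 3.225×10⁷ m = 32254 km.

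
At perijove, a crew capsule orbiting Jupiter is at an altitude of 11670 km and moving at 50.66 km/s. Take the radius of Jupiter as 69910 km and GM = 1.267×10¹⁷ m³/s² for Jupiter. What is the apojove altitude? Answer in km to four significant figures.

r_p = 69910 + 11670 = 81580 km = 8.158×10⁷ m.
Specific energy ε = v²/2 − μ/r = -2.699×10⁸ J/kg, so a = −μ/(2ε) = 2.348×10⁸ m.
The apsides satisfy r_p + r_a = 2a, so the apojove radius is 2a − r_p = 3.879×10⁸ m = 3.8792×10⁵ km.
Apojove altitude = 3.8792×10⁵ − 69910 = 3.1801×10⁵ km.

apojove altitude ≈ 3.180×10⁵ km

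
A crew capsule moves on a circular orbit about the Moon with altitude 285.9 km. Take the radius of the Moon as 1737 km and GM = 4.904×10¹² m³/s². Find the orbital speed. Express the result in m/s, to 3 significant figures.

r = 1737 + 285.9 = 2022.9 km = 2.0229×10⁶ m.
For a circular orbit v = √(μ/r) = √(4.904×10¹² / 2.023×10⁶) = √(2.424×10⁶) = 1557 m/s.

v ≈ 1560 m/s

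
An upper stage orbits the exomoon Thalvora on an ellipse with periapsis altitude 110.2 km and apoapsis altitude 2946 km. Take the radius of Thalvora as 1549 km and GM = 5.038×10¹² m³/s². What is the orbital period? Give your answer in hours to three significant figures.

T ≈ 4.20 hours

r_p = 1549 + 110.2 = 1659.2 km = 1.6592×10⁶ m.
r_a = 1549 + 2946 = 4495.0 km = 4.4950×10⁶ m.
Semi-major axis a = (r_p + r_a)/2 = (1659.2 + 4495.0)/2 = 3077.1 km = 3.077×10⁶ m.
By Kepler's third law T = 2π√(a³/μ) = 2π × 2.405×10³ = 1.511×10⁴ s.
= 4.197 hours.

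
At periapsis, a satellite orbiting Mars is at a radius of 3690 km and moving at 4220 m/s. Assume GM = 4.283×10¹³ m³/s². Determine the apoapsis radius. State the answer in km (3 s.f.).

apoapsis radius ≈ 12200 km

r_p = 3.690×10⁶ m.
Specific energy ε = v²/2 − μ/r = -2.703×10⁶ J/kg, so a = −μ/(2ε) = 7.923×10⁶ m.
The apsides satisfy r_p + r_a = 2a, so the apoapsis radius is 2a − r_p = 1.216×10⁷ m = 12156 km.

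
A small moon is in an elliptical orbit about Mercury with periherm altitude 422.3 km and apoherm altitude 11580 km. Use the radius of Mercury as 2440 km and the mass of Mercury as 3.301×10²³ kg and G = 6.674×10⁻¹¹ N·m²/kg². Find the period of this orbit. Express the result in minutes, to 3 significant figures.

T ≈ 547 minutes

μ = GM = 6.674×10⁻¹¹ × 3.301×10²³ = 2.203×10¹³ m³/s².
r_p = 2440 + 422.3 = 2862.3 km = 2.8623×10⁶ m.
r_a = 2440 + 11580 = 14020 km = 1.4020×10⁷ m.
Semi-major axis a = (r_p + r_a)/2 = (2862.3 + 14020)/2 = 8441.1 km = 8.441×10⁶ m.
By Kepler's third law T = 2π√(a³/μ) = 2π × 5.225×10³ = 3.283×10⁴ s.
= 547.2 minutes.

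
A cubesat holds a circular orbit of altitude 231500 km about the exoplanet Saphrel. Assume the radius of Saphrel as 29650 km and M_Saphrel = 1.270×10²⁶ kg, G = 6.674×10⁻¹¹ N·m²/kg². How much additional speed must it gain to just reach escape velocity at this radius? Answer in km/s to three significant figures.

Δv ≈ 2.36 km/s

μ = GM = 6.674×10⁻¹¹ × 1.270×10²⁶ = 8.476×10¹⁵ m³/s².
r = 29650 + 231500 = 261150 km = 2.6115×10⁸ m.
Circular speed v_c = √(μ/r) = 5697 m/s.
Escape speed v_esc = √(2μ/r) = √2 × v_c = 8057 m/s.
Δv = v_esc − v_c = 2360 m/s = 2.360 km/s.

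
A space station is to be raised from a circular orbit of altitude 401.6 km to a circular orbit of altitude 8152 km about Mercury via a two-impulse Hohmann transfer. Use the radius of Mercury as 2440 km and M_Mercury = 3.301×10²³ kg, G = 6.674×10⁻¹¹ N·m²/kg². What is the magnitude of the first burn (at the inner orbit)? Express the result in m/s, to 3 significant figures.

μ = GM = 6.674×10⁻¹¹ × 3.301×10²³ = 2.203×10¹³ m³/s².
r₁ = 2440 + 401.6 = 2841.6 km = 2.8416×10⁶ m.
r₂ = 2440 + 8152 = 10592 km = 1.0592×10⁷ m.
Transfer ellipse a_t = (r₁ + r₂)/2 = 6.717×10⁶ m.
At r₁: circular v_c1 = √(μ/r₁) = 2784 m/s; transfer-periherm v_p = √[μ(2/r₁ − 1/a_t)] = 3497 m/s.
Δv₁ = v_p − v_c1 = 712.2 m/s.

Δv ≈ 712 m/s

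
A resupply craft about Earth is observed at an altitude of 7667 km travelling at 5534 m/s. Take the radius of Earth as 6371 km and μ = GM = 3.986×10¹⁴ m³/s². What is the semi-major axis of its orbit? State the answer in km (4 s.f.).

a ≈ 15230 km

r = 6371 + 7667 = 14038 km = 1.404×10⁷ m.
Vis-viva rearranged: 1/a = 2/r − v²/μ = 1.425×10⁻⁷ − 7.683×10⁻⁸ = 6.564×10⁻⁸ m⁻¹.
a = 1.523×10⁷ m = 15235 km.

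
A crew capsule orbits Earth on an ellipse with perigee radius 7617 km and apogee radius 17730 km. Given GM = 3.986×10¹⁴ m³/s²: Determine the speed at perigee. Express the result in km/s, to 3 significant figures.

v ≈ 8.56 km/s

Semi-major axis a = (r_p + r_a)/2 = 12674 km = 1.267×10⁷ m.
Vis-viva: v² = μ(2/r − 1/a) = 3.986×10¹⁴ × (2.626×10⁻⁷ − 7.890×10⁻⁸) = 7.321×10⁷ m²/s².
v = 8556 m/s = 8.556 km/s.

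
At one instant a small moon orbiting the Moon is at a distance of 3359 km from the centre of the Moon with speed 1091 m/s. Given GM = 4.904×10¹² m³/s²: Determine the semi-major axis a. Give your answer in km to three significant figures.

r = 3.359×10⁶ m.
Specific orbital energy ε = v²/2 − μ/r = (1091)²/2 − 4.904×10¹²/3.359×10⁶ = -8.648×10⁵ J/kg.
Since ε = −μ/(2a), a = −μ/(2ε) = 2.835×10⁶ m = 2835.3 km.

a ≈ 2840 km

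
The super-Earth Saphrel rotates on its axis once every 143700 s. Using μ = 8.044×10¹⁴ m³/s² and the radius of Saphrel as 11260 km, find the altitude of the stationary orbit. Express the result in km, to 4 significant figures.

h_sync ≈ 63670 km

A synchronous orbit has period T, so by Kepler's third law a = (μT²/4π²)^(1/3).
μT²/4π² = 8.044×10¹⁴ × (1.437×10⁵)² / 39.48 = 4.208×10²³ m³.
a = 7.493×10⁷ m = 74933 km.
Altitude h = a − R = 74933 − 11260 = 63673 km.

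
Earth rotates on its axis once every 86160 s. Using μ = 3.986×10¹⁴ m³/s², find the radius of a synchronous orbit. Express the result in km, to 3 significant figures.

A synchronous orbit has period T, so by Kepler's third law a = (μT²/4π²)^(1/3).
μT²/4π² = 3.986×10¹⁴ × (8.616×10⁴)² / 39.48 = 7.495×10²² m³.
a = 4.216×10⁷ m = 42163 km.

r_sync ≈ 42200 km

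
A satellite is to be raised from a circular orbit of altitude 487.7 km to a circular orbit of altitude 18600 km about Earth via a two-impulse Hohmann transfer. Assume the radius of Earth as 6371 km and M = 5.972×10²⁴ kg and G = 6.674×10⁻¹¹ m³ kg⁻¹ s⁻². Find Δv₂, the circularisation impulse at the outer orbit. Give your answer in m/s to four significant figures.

μ = GM = 6.674×10⁻¹¹ × 5.972×10²⁴ = 3.986×10¹⁴ m³/s².
r₁ = 6371 + 487.7 = 6858.7 km = 6.8587×10⁶ m.
r₂ = 6371 + 18600 = 24971 km = 2.4971×10⁷ m.
Transfer ellipse a_t = (r₁ + r₂)/2 = 1.591×10⁷ m.
At r₁: circular v_c1 = √(μ/r₁) = 7623 m/s; transfer-perigee v_p = √[μ(2/r₁ − 1/a_t)] = 9549 m/s.
At r₂: circular v_c2 = √(μ/r₂) = 3995 m/s; transfer-apogee v_a = √[μ(2/r₂ − 1/a_t)] = 2623 m/s.
Δv₂ = v_c2 − v_a = 1372 m/s.

Δv ≈ 1372 m/s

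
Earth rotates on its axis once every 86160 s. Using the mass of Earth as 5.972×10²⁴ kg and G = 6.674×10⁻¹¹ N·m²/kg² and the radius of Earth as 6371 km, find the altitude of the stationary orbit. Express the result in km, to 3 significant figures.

h_sync ≈ 35800 km

μ = GM = 6.674×10⁻¹¹ × 5.972×10²⁴ = 3.986×10¹⁴ m³/s².
A synchronous orbit has period T, so by Kepler's third law a = (μT²/4π²)^(1/3).
μT²/4π² = 3.986×10¹⁴ × (8.616×10⁴)² / 39.48 = 7.495×10²² m³.
a = 4.216×10⁷ m = 42162 km.
Altitude h = a − R = 42162 − 6371 = 35791 km.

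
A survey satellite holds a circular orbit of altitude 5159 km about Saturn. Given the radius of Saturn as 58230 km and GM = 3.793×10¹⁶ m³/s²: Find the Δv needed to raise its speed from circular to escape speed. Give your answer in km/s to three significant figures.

Δv ≈ 10.1 km/s

r = 58230 + 5159 = 63389 km = 6.3389×10⁷ m.
Circular speed v_c = √(μ/r) = 24460 m/s.
Escape speed v_esc = √(2μ/r) = √2 × v_c = 34590 m/s.
Δv = v_esc − v_c = 10130 m/s = 10.13 km/s.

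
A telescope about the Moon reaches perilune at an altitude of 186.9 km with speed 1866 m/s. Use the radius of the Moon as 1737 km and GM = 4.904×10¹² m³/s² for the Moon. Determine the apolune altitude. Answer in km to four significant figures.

r_p = 1737 + 186.9 = 1923.9 km = 1.924×10⁶ m.
Specific energy ε = v²/2 − μ/r = -8.080×10⁵ J/kg, so a = −μ/(2ε) = 3.035×10⁶ m.
The apsides satisfy r_p + r_a = 2a, so the apolune radius is 2a − r_p = 4.145×10⁶ m = 4145.3 km.
Apolune altitude = 4145.3 − 1737 = 2408.3 km.

apolune altitude ≈ 2408 km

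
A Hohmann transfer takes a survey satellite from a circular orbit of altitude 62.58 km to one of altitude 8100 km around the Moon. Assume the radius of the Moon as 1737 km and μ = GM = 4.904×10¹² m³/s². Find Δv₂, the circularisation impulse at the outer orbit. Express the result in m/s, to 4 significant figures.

r₁ = 1737 + 62.58 = 1799.6 km = 1.7996×10⁶ m.
r₂ = 1737 + 8100 = 9837.0 km = 9.8370×10⁶ m.
Transfer ellipse a_t = (r₁ + r₂)/2 = 5.818×10⁶ m.
At r₁: circular v_c1 = √(μ/r₁) = 1651 m/s; transfer-perilune v_p = √[μ(2/r₁ − 1/a_t)] = 2146 m/s.
At r₂: circular v_c2 = √(μ/r₂) = 706.1 m/s; transfer-apolune v_a = √[μ(2/r₂ − 1/a_t)] = 392.7 m/s.
Δv₂ = v_c2 − v_a = 313.4 m/s.

Δv ≈ 313.4 m/s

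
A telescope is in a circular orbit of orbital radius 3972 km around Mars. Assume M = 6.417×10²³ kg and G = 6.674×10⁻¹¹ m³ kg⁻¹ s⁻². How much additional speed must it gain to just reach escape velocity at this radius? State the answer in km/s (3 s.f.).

μ = GM = 6.674×10⁻¹¹ × 6.417×10²³ = 4.283×10¹³ m³/s².
r = 3972 km = 3.972×10⁶ m.
Circular speed v_c = √(μ/r) = 3284 m/s.
Escape speed v_esc = √(2μ/r) = √2 × v_c = 4644 m/s.
Δv = v_esc − v_c = 1360 m/s = 1.360 km/s.

Δv ≈ 1.36 km/s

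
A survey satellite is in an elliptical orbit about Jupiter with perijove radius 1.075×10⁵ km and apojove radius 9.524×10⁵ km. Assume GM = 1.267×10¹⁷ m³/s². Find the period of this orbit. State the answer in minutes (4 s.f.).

T ≈ 3589 minutes

Semi-major axis a = (r_p + r_a)/2 = (1.0750×10⁵ + 9.5240×10⁵)/2 = 5.2995×10⁵ km = 5.300×10⁸ m.
By Kepler's third law T = 2π√(a³/μ) = 2π × 3.427×10⁴ = 2.153×10⁵ s.
= 3589 minutes.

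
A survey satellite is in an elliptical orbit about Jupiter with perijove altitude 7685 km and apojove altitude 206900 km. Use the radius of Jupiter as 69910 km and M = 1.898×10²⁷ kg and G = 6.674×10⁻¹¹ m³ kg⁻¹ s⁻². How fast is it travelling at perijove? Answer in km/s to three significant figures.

μ = GM = 6.674×10⁻¹¹ × 1.898×10²⁷ = 1.267×10¹⁷ m³/s².
r_p = 69910 + 7685 = 77595 km = 7.7595×10⁷ m.
r_a = 69910 + 206900 = 276810 km = 2.7681×10⁸ m.
Semi-major axis a = (r_p + r_a)/2 = 1.7720×10⁵ km = 1.772×10⁸ m.
Vis-viva: v² = μ(2/r − 1/a) = 1.267×10¹⁷ × (2.577×10⁻⁸ − 5.643×10⁻⁹) = 2.550×10⁹ m²/s².
v = 50500 m/s = 50.50 km/s.

v ≈ 50.5 km/s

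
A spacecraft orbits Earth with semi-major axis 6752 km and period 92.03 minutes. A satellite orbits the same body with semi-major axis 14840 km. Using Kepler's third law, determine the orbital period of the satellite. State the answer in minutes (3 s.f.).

Kepler's third law: T² ∝ a³, so T₂ = T₁ (a₂/a₁)^(3/2).
a₂/a₁ = 2.198, (a₂/a₁)^(3/2) = 3.258.
T₂ = 92.03 × 3.258 = 299.9 minutes.

T₂ ≈ 300 minutes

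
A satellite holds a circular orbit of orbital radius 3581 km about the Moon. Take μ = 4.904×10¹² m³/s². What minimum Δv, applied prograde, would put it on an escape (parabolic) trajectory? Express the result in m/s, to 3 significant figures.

r = 3581 km = 3.581×10⁶ m.
Circular speed v_c = √(μ/r) = 1170 m/s.
Escape speed v_esc = √(2μ/r) = √2 × v_c = 1655 m/s.
Δv = v_esc − v_c = 484.7 m/s.

Δv ≈ 485 m/s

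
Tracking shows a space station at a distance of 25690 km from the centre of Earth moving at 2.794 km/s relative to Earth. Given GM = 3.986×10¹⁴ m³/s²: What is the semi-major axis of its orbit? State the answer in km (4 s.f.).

a ≈ 17160 km

r = 2.569×10⁷ m.
Vis-viva rearranged: 1/a = 2/r − v²/μ = 7.785×10⁻⁸ − 1.958×10⁻⁸ = 5.827×10⁻⁸ m⁻¹.
a = 1.716×10⁷ m = 17162 km.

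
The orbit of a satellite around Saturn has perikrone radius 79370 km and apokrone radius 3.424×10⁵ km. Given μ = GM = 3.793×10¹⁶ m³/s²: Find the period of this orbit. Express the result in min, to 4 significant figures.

T ≈ 1647 min

Semi-major axis a = (r_p + r_a)/2 = (79370 + 3.4240×10⁵)/2 = 2.1088×10⁵ km = 2.109×10⁸ m.
By Kepler's third law T = 2π√(a³/μ) = 2π × 1.572×10⁴ = 9.880×10⁴ s.
= 1647 min.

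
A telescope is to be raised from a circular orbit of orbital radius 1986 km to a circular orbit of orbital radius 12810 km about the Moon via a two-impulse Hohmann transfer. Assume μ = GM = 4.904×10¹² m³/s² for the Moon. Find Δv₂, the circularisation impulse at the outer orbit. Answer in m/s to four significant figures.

Δv ≈ 298.2 m/s

r₁ = 1986 km = 1.986×10⁶ m.
r₂ = 12810 km = 1.281×10⁷ m.
Transfer ellipse a_t = (r₁ + r₂)/2 = 7.398×10⁶ m.
At r₁: circular v_c1 = √(μ/r₁) = 1571 m/s; transfer-perilune v_p = √[μ(2/r₁ − 1/a_t)] = 2068 m/s.
At r₂: circular v_c2 = √(μ/r₂) = 618.7 m/s; transfer-apolune v_a = √[μ(2/r₂ − 1/a_t)] = 320.6 m/s.
Δv₂ = v_c2 − v_a = 298.2 m/s.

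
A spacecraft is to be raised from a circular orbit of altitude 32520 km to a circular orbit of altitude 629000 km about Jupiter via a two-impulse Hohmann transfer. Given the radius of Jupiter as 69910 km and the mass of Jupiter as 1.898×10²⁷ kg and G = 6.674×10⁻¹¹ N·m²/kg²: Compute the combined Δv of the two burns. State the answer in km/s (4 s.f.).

Δv_total ≈ 17.93 km/s

μ = GM = 6.674×10⁻¹¹ × 1.898×10²⁷ = 1.267×10¹⁷ m³/s².
r₁ = 69910 + 32520 = 102430 km = 1.0243×10⁸ m.
r₂ = 69910 + 629000 = 698910 km = 6.9891×10⁸ m.
Transfer ellipse a_t = (r₁ + r₂)/2 = 4.007×10⁸ m.
At r₁: circular v_c1 = √(μ/r₁) = 35170 m/s; transfer-perijove v_p = √[μ(2/r₁ − 1/a_t)] = 46450 m/s.
Δv₁ = v_p − v_c1 = 11280 m/s.
At r₂: circular v_c2 = √(μ/r₂) = 13460 m/s; transfer-apojove v_a = √[μ(2/r₂ − 1/a_t)] = 6807 m/s.
Δv₂ = v_c2 − v_a = 6656 m/s.
Total Δv = Δv₁ + Δv₂ = 17930 m/s = 17.93 km/s.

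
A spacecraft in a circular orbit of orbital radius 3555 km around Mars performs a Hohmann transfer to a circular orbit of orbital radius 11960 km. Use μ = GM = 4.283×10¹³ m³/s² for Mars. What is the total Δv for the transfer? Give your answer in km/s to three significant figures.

Δv_total ≈ 1.45 km/s

r₁ = 3555 km = 3.555×10⁶ m.
r₂ = 11960 km = 1.196×10⁷ m.
Transfer ellipse a_t = (r₁ + r₂)/2 = 7.758×10⁶ m.
At r₁: circular v_c1 = √(μ/r₁) = 3471 m/s; transfer-periapsis v_p = √[μ(2/r₁ − 1/a_t)] = 4310 m/s.
Δv₁ = v_p − v_c1 = 838.8 m/s.
At r₂: circular v_c2 = √(μ/r₂) = 1892 m/s; transfer-apoapsis v_a = √[μ(2/r₂ − 1/a_t)] = 1281 m/s.
Δv₂ = v_c2 − v_a = 611.3 m/s.
Total Δv = Δv₁ + Δv₂ = 1450 m/s = 1.450 km/s.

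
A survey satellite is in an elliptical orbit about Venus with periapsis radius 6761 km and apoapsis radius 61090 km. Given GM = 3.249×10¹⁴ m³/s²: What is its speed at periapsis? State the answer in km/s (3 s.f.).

Semi-major axis a = (r_p + r_a)/2 = 33926 km = 3.393×10⁷ m.
Vis-viva: v² = μ(2/r − 1/a) = 3.249×10¹⁴ × (2.958×10⁻⁷ − 2.948×10⁻⁸) = 8.653×10⁷ m²/s².
v = 9302 m/s = 9.302 km/s.

v ≈ 9.30 km/s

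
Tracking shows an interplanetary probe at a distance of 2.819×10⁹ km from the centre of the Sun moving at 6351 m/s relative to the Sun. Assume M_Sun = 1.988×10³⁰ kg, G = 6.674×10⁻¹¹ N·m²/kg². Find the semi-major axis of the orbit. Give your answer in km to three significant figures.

a ≈ 2.47×10⁹ km

μ = GM = 6.674×10⁻¹¹ × 1.988×10³⁰ = 1.327×10²⁰ m³/s².
r = 2.819×10¹² m.
Specific orbital energy ε = v²/2 − μ/r = (6351)²/2 − 1.327×10²⁰/2.819×10¹² = -2.690×10⁷ J/kg.
Since ε = −μ/(2a), a = −μ/(2ε) = 2.466×10¹² m = 2.4663×10⁹ km.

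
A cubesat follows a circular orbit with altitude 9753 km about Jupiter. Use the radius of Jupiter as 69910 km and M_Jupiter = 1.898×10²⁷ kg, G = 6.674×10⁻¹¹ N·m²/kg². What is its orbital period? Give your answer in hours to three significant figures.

T ≈ 3.49 hours

μ = GM = 6.674×10⁻¹¹ × 1.898×10²⁷ = 1.267×10¹⁷ m³/s².
r = 69910 + 9753 = 79663 km = 7.9663×10⁷ m.
Kepler's third law: T = 2π√(r³/μ) = 2π√((7.966×10⁷)³ / 1.267×10¹⁷).
r³/μ = 3.991×10⁶ s², so T = 2π × 1.998×10³ = 1.255×10⁴ s.
Converting: 1.255×10⁴ s ÷ 3600 = 3.487 hours.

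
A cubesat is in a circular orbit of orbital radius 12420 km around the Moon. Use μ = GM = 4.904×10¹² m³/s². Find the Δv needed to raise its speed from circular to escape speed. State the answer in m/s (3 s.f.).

r = 12420 km = 1.242×10⁷ m.
Circular speed v_c = √(μ/r) = 628.4 m/s.
Escape speed v_esc = √(2μ/r) = √2 × v_c = 888.6 m/s.
Δv = v_esc − v_c = 260.3 m/s.

Δv ≈ 260 m/s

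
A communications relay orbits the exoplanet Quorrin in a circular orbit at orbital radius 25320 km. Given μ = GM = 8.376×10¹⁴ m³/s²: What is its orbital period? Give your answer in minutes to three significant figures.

T ≈ 461 minutes

r = 25320 km = 2.532×10⁷ m.
Kepler's third law: T = 2π√(r³/μ) = 2π√((2.532×10⁷)³ / 8.376×10¹⁴).
r³/μ = 1.938×10⁷ s², so T = 2π × 4.402×10³ = 2.766×10⁴ s.
Converting: 2.766×10⁴ s ÷ 60.00 = 461.0 minutes.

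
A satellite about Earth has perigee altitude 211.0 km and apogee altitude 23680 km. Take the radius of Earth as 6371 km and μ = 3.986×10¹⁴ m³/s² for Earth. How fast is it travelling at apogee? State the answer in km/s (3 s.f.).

r_p = 6371 + 211.0 = 6582.0 km = 6.5820×10⁶ m.
r_a = 6371 + 23680 = 30051 km = 3.0051×10⁷ m.
Semi-major axis a = (r_p + r_a)/2 = 18316 km = 1.832×10⁷ m.
Vis-viva: v² = μ(2/r − 1/a) = 3.986×10¹⁴ × (6.655×10⁻⁸ − 5.460×10⁻⁸) = 4.766×10⁶ m²/s².
v = 2183 m/s = 2.183 km/s.

v ≈ 2.18 km/s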